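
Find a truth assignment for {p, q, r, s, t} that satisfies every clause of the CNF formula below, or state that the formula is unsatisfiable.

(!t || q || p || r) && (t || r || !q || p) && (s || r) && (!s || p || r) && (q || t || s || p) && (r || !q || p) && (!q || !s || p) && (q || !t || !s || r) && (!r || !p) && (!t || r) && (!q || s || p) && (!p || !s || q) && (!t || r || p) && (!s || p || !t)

p: false,  q: false,  r: true,  s: false,  t: true

Try s = false.
Unit clause (r) forces r = true.
Unit clause (!p) forces p = false.
Unit clause (!q) forces q = false.
Unit clause (t) forces t = true.
All clauses are satisfied.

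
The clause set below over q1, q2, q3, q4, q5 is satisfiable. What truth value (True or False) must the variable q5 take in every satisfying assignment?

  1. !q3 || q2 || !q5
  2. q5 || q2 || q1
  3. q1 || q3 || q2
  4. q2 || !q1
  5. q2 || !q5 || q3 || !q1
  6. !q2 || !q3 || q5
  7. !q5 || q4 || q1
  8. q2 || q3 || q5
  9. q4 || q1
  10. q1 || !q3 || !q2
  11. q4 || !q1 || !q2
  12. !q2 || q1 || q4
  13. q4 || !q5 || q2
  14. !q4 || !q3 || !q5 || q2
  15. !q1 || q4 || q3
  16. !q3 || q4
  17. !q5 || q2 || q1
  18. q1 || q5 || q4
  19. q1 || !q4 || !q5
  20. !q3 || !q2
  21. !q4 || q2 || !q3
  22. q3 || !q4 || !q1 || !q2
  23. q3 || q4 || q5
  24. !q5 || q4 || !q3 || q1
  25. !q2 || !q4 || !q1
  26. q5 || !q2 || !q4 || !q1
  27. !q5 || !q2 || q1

Suppose q5 = true.
Try q3 = false.
Try q1 = true.
(q2) alone gives q2 = true.
(q4) alone gives q4 = true.
Now (!q4) is unsatisfied and unit — conflict.
So q1 must be the other value — set q1 = false.
(q2) alone gives q2 = true.
Now (!q2) is unsatisfied and unit — conflict.
Both values of q1 lead to a conflict.
So q3 must be the other value — set q3 = true.
(q2) alone gives q2 = true.
Now (!q2) is unsatisfied and unit — conflict.
Both values of q3 lead to a conflict.
So every satisfying assignment has q5 = False.

False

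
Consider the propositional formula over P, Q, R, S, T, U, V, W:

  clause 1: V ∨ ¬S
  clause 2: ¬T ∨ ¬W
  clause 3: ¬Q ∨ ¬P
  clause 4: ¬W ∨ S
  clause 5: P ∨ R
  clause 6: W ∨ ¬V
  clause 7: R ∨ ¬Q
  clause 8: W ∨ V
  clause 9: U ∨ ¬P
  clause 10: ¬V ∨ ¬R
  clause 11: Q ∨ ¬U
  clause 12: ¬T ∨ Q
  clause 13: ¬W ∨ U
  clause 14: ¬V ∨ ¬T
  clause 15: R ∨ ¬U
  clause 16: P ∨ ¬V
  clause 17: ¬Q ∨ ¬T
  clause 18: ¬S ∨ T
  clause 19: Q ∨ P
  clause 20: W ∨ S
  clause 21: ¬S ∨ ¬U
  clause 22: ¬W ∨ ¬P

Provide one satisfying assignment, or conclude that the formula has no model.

UNSATISFIABLE

Case V = True:
(W) alone gives W = True.
(¬T) alone gives T = False.
(S) alone gives S = True.
That conflicts with the unit clause (¬S).
Backtrack on V: now try V = False.
(¬S) alone gives S = False.
(¬W) alone gives W = False.
That conflicts with the unit clause (W).
Neither V = True nor V = False works.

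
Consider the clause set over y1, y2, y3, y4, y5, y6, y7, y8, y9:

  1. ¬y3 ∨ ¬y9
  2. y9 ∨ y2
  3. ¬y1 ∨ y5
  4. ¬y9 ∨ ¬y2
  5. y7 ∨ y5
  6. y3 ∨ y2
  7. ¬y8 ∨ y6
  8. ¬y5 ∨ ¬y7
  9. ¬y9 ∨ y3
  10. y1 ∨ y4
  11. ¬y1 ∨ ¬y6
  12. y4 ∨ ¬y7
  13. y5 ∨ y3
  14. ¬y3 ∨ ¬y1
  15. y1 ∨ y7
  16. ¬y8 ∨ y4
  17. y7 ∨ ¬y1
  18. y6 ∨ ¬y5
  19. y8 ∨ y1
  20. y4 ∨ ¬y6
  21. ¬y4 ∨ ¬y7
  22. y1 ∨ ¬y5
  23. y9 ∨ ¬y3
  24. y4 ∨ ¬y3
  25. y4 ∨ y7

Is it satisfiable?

Unsatisfiable

Branch on y3: set y3 = False.
From the singleton clause (y2), y2 = True.
From the singleton clause (¬y9), y9 = False.
From the singleton clause (y5), y5 = True.
From the singleton clause (¬y7), y7 = False.
From the singleton clause (y1), y1 = True.
But (¬y1) is also a unit clause — contradiction.
Backtrack on y3: now try y3 = True.
From the singleton clause (¬y9), y9 = False.
But (y9) is also a unit clause — contradiction.
Both values of y3 lead to a conflict.
No assignment satisfies every clause.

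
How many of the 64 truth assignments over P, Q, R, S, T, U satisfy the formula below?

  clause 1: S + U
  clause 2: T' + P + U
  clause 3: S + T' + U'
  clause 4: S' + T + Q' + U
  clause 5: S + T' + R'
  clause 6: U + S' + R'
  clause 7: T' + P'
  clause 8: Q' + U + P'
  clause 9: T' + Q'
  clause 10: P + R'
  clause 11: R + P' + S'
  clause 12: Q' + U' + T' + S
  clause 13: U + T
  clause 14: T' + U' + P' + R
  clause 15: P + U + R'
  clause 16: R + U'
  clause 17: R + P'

There are 2^6 = 64 truth assignments over (P, Q, R, S, T, U).
Split on R. With R = 1, the clauses containing R are satisfied and R' drops from the rest; 4 of the 2^5 = 32 assignments to the other variables satisfy what remains.
With R = 0, by the same count on the reduced clause set, 0 assignments work.
(One model: P=T, Q=F, R=T, S=F, T=F, U=T.)
Total: 4 + 0 = 4.

4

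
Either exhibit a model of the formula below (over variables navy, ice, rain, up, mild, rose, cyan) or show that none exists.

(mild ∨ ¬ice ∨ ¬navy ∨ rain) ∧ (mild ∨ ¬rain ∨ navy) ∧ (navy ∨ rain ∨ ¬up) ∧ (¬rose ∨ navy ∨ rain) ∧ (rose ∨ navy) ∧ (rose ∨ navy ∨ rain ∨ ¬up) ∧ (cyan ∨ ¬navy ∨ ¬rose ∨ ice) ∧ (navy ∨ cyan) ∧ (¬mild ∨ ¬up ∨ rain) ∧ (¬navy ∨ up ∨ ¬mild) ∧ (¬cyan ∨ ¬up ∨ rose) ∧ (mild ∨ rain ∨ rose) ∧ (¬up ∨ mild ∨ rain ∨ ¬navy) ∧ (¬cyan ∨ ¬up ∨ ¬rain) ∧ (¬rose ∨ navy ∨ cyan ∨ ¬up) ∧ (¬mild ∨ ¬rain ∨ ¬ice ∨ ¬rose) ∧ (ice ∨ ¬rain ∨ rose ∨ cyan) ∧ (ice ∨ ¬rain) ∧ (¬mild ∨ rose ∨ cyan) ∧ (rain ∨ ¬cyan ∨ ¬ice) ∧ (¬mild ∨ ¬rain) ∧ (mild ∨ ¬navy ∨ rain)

navy=True,  ice=True,  rain=True,  up=True,  mild=False,  rose=True,  cyan=False

Try rose = True.
Try navy = True.
Try cyan = False.
(ice) alone gives ice = True.
Try mild = False.
(rain) alone gives rain = True.
All clauses hold; up can take either value.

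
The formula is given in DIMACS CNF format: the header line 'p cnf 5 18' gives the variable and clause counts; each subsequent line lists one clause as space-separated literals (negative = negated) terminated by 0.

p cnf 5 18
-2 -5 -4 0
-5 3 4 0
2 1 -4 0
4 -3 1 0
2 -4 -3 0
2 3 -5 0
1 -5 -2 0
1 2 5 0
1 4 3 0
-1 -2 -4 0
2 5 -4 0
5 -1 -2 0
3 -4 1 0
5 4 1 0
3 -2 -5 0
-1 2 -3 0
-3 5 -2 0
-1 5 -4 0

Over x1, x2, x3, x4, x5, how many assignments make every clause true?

2

There are 2^5 = 32 truth assignments over (x1, x2, x3, x4, x5).
Split on x4. With x4 = True, the clauses containing x4 are satisfied and ¬x4 drops from the rest; 0 of the 2^4 = 16 assignments to the other variables satisfy what remains.
With x4 = False, by the same count on the reduced clause set, 2 assignments work.
(One model: x1=T, x2=F, x3=F, x4=F, x5=F.)
Total: 0 + 2 = 2.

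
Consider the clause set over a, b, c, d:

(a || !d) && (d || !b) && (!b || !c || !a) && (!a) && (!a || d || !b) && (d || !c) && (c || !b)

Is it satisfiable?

Yes

From the singleton clause (!a), a = false.
From the singleton clause (!d), d = false.
From the singleton clause (!b), b = false.
From the singleton clause (!c), c = false.
All clauses are satisfied.
A satisfying assignment: a: false,  b: false,  c: false,  d: false.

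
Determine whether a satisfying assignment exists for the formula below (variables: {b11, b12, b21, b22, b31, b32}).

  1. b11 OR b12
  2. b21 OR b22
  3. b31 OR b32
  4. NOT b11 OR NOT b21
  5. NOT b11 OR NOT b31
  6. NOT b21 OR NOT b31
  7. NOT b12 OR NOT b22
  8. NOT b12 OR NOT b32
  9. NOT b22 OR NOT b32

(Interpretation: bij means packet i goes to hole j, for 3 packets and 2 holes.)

Try b11 = true.
(NOT b21) alone gives b21 = false.
(b22) alone gives b22 = true.
(NOT b31) alone gives b31 = false.
(b32) alone gives b32 = true.
But (NOT b32) is also a unit clause — contradiction.
That branch fails; take b11 = false instead.
(b12) alone gives b12 = true.
(NOT b22) alone gives b22 = false.
(b21) alone gives b21 = true.
(NOT b31) alone gives b31 = false.
(b32) alone gives b32 = true.
But (NOT b32) is also a unit clause — contradiction.
Both values of b11 lead to a conflict.
No assignment satisfies every clause.

Unsatisfiable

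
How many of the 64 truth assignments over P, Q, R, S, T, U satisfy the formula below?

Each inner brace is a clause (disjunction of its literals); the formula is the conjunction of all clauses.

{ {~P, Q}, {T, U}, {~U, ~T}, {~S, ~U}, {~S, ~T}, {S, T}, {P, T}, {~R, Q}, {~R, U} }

There are 2^6 = 64 truth assignments over (P, Q, R, S, T, U).
Split on R. With R = 1, the clauses containing R are satisfied and ~R drops from the rest; 0 of the 2^5 = 32 assignments to the other variables satisfy what remains.
With R = 0, by the same count on the reduced clause set, 3 assignments work.
(One model: P=F, Q=F, R=F, S=F, T=T, U=F.)
Total: 0 + 3 = 3.

3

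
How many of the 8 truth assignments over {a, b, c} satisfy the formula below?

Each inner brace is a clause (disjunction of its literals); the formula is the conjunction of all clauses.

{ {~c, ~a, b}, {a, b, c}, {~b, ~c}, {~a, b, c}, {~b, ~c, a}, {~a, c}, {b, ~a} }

There are 2^3 = 8 truth assignments over (a, b, c).
Check each against the 7 clauses (columns in the order a, b, c):
  F F F  ✗ fails (a | b | c)
  F F T  ✓ satisfies all
  F T F  ✓ satisfies all
  F T T  ✗ fails (~b | ~c)
  T F F  ✗ fails (~a | b | c)
  T F T  ✗ fails (~c | ~a | b)
  T T F  ✗ fails (~a | c)
  T T T  ✗ fails (~b | ~c)
2 of the 8 rows are models.

2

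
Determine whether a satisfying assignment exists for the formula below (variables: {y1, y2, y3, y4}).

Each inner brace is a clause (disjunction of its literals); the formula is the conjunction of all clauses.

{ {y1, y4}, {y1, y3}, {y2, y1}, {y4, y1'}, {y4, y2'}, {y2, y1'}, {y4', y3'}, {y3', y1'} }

Suppose y1 = 1.
Unit clause (y4) forces y4 = 1.
Unit clause (y2) forces y2 = 1.
Unit clause (y3') forces y3 = 0.
This assignment satisfies each clause.
A satisfying assignment: y1: 1, y2: 1, y3: 0, y4: 1.

Yes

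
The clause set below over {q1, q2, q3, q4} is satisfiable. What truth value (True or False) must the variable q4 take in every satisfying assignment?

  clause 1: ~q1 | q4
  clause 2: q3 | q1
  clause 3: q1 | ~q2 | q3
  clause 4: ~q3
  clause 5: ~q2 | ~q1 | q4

Suppose q4 = 0.
From the singleton clause (~q1), q1 = 0.
From the singleton clause (q3), q3 = 1.
But (~q3) is also a unit clause — contradiction.
So every satisfying assignment has q4 = True.

True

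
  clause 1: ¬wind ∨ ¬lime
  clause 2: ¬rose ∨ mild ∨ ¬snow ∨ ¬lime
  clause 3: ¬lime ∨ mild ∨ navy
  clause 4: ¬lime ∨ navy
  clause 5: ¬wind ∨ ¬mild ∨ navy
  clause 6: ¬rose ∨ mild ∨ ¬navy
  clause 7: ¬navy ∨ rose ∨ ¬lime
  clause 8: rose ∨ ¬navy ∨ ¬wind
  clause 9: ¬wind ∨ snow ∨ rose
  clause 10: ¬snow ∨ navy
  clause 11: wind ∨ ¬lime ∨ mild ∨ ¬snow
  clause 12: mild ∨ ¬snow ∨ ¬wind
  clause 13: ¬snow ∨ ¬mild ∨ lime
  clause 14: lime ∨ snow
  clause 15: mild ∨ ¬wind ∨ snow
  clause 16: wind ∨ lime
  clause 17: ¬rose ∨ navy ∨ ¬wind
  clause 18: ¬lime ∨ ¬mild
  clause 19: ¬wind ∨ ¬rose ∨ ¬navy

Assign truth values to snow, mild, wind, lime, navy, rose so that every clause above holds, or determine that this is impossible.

Branch on wind: set wind = False.
From the singleton clause (lime), lime = True.
From the singleton clause (navy), navy = True.
From the singleton clause (rose), rose = True.
From the singleton clause (mild), mild = True.
But (¬mild) is also a unit clause — contradiction.
Backtrack on wind: now try wind = True.
From the singleton clause (¬lime), lime = False.
From the singleton clause (snow), snow = True.
From the singleton clause (navy), navy = True.
From the singleton clause (rose), rose = True.
But (¬rose) is also a unit clause — contradiction.
Either choice for wind ends in contradiction.

UNSATISFIABLE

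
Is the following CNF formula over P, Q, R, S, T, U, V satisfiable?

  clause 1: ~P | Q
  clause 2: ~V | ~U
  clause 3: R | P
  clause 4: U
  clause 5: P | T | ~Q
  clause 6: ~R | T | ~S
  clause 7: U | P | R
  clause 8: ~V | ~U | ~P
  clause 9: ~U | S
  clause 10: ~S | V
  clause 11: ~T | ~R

No, unsatisfiable

Unit clause (U) forces U = 1.
Unit clause (~V) forces V = 0.
Unit clause (S) forces S = 1.
But (~S) is also a unit clause — contradiction.
No assignment satisfies every clause.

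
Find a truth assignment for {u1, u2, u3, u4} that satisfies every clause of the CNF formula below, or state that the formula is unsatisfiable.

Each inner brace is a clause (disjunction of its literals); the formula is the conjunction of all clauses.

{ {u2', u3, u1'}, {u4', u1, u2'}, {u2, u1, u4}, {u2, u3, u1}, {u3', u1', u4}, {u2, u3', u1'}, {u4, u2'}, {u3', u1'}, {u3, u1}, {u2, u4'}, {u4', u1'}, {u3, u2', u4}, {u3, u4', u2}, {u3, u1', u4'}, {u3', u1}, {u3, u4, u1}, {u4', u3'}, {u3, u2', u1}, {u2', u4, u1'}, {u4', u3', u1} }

u1 ↦ 1,  u2 ↦ 0,  u3 ↦ 0,  u4 ↦ 0

Suppose u4 = 0.
From the singleton clause (u2'), u2 = 0.
From the singleton clause (u1), u1 = 1.
From the singleton clause (u3'), u3 = 0.
This assignment satisfies each clause.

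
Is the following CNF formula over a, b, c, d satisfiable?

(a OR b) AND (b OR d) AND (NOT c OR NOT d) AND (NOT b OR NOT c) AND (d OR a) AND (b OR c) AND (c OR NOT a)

Try a = false.
From the singleton clause (b), b = true.
From the singleton clause (NOT c), c = false.
From the singleton clause (d), d = true.
All clauses are satisfied.
A satisfying assignment: a: false, b: true, c: false, d: true.

Yes, satisfiable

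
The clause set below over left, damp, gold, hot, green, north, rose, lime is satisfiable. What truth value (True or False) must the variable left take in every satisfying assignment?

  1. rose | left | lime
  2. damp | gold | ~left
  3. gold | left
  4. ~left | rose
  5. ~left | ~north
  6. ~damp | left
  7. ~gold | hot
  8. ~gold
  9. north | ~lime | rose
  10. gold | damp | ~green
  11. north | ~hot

Suppose left = 0.
Unit clause (gold) forces gold = 1.
That conflicts with the unit clause (~gold).
So every satisfying assignment has left = True.

True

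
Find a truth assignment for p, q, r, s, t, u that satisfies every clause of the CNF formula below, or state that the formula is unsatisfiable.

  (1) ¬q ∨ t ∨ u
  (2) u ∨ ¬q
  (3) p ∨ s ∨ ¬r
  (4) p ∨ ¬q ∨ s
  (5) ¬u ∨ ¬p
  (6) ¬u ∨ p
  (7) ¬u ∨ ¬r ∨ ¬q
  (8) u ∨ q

UNSATISFIABLE

Case u = True:
(¬p) alone gives p = False.
That conflicts with the unit clause (p).
Undo u and try u = False.
(¬q) alone gives q = False.
That conflicts with the unit clause (q).
Neither u = True nor u = False works.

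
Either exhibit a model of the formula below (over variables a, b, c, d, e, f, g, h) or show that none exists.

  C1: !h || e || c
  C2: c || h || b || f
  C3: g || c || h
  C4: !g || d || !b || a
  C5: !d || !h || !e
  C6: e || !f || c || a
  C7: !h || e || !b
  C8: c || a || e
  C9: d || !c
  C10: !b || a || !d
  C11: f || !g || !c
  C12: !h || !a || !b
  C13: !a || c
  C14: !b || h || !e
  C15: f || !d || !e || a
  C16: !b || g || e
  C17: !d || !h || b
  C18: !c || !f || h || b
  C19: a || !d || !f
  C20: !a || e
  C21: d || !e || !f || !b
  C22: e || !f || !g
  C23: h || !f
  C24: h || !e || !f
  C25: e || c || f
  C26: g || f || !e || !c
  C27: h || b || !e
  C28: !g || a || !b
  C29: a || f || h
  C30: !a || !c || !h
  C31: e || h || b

a=false, b=true, c=false, d=false, e=true, f=false, g=false, h=true

Branch on d: set d = false.
From the singleton clause (!c), c = false.
From the singleton clause (!a), a = false.
From the singleton clause (e), e = true.
Branch on g: set g = false.
From the singleton clause (h), h = true.
Branch on f: set f = false.
No clause remains; b is free.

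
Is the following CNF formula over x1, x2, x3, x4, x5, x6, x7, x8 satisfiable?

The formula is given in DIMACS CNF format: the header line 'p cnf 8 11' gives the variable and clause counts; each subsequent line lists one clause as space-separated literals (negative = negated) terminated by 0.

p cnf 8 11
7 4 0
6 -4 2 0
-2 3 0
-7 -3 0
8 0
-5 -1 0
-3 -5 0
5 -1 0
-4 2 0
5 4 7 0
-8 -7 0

Yes, satisfiable

(x8) alone gives x8 = True.
(¬x7) alone gives x7 = False.
(x4) alone gives x4 = True.
(x2) alone gives x2 = True.
(x3) alone gives x3 = True.
(¬x5) alone gives x5 = False.
(¬x1) alone gives x1 = False.
No clause remains; x6 is free.
A satisfying assignment: x1=False; x2=True; x3=True; x4=True; x5=False; x6=True; x7=False; x8=True.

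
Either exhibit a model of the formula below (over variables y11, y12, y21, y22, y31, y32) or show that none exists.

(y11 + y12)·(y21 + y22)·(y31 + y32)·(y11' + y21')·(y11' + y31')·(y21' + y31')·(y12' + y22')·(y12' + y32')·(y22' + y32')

UNSATISFIABLE

Case y11 = 1:
From the singleton clause (y21'), y21 = 0.
From the singleton clause (y22), y22 = 1.
From the singleton clause (y31'), y31 = 0.
From the singleton clause (y32), y32 = 1.
That conflicts with the unit clause (y32').
Undo y11 and try y11 = 0.
From the singleton clause (y12), y12 = 1.
From the singleton clause (y22'), y22 = 0.
From the singleton clause (y21), y21 = 1.
From the singleton clause (y31'), y31 = 0.
From the singleton clause (y32), y32 = 1.
That conflicts with the unit clause (y32').
Neither y11 = 1 nor y11 = 0 works.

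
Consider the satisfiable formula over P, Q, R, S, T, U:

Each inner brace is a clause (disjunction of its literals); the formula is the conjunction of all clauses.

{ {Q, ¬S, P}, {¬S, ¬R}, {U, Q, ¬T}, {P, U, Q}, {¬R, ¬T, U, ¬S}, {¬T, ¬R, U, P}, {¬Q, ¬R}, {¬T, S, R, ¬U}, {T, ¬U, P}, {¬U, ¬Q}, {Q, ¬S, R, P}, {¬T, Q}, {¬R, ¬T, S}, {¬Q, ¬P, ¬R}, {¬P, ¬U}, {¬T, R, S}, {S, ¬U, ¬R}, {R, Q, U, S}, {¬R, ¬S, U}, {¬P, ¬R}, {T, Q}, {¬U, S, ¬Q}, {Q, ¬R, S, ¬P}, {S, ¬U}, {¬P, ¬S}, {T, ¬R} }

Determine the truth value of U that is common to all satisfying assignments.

False

Suppose U = True.
(¬Q) alone gives Q = False.
(¬T) alone gives T = False.
That conflicts with the unit clause (T).
So every satisfying assignment has U = False.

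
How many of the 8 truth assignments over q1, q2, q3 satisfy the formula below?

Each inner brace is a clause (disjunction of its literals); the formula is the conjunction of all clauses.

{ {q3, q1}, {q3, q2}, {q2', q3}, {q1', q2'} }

3

There are 2^3 = 8 truth assignments over (q1, q2, q3).
Check each against the 4 clauses (columns in the order q1, q2, q3):
  F F F  ✗ fails (q3 + q1)
  F F T  ✓ satisfies all
  F T F  ✗ fails (q3 + q1)
  F T T  ✓ satisfies all
  T F F  ✗ fails (q3 + q2)
  T F T  ✓ satisfies all
  T T F  ✗ fails (q2' + q3)
  T T T  ✗ fails (q1' + q2')
3 of the 8 rows are models.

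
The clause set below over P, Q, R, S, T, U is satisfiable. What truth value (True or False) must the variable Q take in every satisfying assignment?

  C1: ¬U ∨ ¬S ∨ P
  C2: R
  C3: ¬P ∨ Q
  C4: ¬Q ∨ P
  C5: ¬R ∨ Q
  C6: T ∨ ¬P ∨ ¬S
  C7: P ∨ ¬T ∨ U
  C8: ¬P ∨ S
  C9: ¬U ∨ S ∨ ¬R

Suppose Q = False.
Unit clause (R) forces R = True.
Now (¬R) is unsatisfied and unit — conflict.
So every satisfying assignment has Q = True.

True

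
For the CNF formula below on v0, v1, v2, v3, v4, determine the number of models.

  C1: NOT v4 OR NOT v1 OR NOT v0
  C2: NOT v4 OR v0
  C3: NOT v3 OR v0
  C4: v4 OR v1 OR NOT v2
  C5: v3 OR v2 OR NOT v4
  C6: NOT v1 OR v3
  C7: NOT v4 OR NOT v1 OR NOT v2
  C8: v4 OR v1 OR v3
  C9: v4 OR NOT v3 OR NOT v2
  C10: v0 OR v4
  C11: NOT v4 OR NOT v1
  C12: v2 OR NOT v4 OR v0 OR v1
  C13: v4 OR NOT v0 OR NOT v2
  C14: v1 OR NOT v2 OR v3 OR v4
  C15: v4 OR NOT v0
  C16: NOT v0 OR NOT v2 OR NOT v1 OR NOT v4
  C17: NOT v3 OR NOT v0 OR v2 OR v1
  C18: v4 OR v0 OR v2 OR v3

There are 2^5 = 32 truth assignments over (v0, v1, v2, v3, v4).
Split on v0. With v0 = true, the clauses containing v0 are satisfied and NOT v0 drops from the rest; 2 of the 2^4 = 16 assignments to the other variables satisfy what remains.
With v0 = false, by the same count on the reduced clause set, 0 assignments work.
(One model: v0=T, v1=F, v2=T, v3=F, v4=T.)
Total: 2 + 0 = 2.

2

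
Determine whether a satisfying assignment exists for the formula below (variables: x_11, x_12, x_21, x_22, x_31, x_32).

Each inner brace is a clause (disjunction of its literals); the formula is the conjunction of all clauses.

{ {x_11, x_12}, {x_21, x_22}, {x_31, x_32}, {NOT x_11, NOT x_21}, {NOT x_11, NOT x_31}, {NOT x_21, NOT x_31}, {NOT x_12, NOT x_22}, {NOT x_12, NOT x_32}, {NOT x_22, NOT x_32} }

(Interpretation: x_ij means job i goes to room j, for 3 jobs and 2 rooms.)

Suppose x_11 = true.
The clause (NOT x_21) is unit, so x_21 = false.
The clause (x_22) is unit, so x_22 = true.
The clause (NOT x_31) is unit, so x_31 = false.
The clause (x_32) is unit, so x_32 = true.
But (NOT x_32) is also a unit clause — contradiction.
Undo x_11 and try x_11 = false.
The clause (x_12) is unit, so x_12 = true.
The clause (NOT x_22) is unit, so x_22 = false.
The clause (x_21) is unit, so x_21 = true.
The clause (NOT x_31) is unit, so x_31 = false.
The clause (x_32) is unit, so x_32 = true.
But (NOT x_32) is also a unit clause — contradiction.
Either choice for x_11 ends in contradiction.
No assignment satisfies every clause.

No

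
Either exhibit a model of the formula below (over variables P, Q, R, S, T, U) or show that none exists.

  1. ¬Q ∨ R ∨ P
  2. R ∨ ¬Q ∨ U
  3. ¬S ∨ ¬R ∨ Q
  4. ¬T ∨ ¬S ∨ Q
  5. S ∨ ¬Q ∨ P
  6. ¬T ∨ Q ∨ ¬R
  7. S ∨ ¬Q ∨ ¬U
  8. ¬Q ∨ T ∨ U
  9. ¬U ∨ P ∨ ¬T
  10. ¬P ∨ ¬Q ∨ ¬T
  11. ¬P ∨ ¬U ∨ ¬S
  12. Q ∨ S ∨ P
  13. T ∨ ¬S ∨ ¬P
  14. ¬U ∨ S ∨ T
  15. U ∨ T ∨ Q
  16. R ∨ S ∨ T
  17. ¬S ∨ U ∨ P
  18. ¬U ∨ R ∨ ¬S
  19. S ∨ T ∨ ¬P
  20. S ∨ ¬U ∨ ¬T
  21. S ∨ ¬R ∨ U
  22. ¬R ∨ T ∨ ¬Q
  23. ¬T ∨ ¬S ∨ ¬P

P ↦ True, Q ↦ False, R ↦ False, S ↦ False, T ↦ True, U ↦ False

Suppose Q = False.
Suppose S = False.
From the singleton clause (P), P = True.
From the singleton clause (T), T = True.
From the singleton clause (¬R), R = False.
From the singleton clause (¬U), U = False.
All clauses are satisfied.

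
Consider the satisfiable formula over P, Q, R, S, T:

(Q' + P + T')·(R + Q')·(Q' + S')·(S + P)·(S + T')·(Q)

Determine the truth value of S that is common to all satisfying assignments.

False

Suppose S = 1.
From the singleton clause (Q'), Q = 0.
Now (Q) is unsatisfied and unit — conflict.
So every satisfying assignment has S = False.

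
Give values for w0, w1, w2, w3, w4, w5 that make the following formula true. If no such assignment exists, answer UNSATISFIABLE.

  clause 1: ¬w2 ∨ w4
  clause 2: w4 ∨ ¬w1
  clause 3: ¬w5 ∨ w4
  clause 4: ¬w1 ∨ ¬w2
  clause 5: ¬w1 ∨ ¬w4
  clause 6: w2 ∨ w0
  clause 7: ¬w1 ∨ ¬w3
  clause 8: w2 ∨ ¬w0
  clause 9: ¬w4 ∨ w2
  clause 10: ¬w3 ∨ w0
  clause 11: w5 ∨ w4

Branch on w2: set w2 = True.
The clause (w4) is unit, so w4 = True.
The clause (¬w1) is unit, so w1 = False.
Branch on w3: set w3 = False.
No clause remains; w0, w5 are free.

w0: True, w1: False, w2: True, w3: False, w4: True, w5: True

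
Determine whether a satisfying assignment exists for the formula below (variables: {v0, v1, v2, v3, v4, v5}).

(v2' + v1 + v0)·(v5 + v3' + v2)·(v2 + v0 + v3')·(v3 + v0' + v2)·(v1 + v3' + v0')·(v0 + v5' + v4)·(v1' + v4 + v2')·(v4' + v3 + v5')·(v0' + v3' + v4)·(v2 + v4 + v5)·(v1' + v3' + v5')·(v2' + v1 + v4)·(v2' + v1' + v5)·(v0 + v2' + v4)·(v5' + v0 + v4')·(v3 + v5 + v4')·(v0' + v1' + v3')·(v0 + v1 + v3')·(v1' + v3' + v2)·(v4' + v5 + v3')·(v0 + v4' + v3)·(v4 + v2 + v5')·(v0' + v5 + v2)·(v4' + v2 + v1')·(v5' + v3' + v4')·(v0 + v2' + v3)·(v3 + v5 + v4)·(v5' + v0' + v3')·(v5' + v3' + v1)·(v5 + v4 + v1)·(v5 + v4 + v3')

Unsatisfiable

Try v2 = 0.
Try v5 = 1.
From the singleton clause (v4), v4 = 1.
From the singleton clause (v3), v3 = 1.
That conflicts with the unit clause (v3').
Backtrack on v5: now try v5 = 0.
From the singleton clause (v3'), v3 = 0.
From the singleton clause (v0'), v0 = 0.
From the singleton clause (v4), v4 = 1.
That conflicts with the unit clause (v4').
Both values of v5 lead to a conflict.
Backtrack on v2: now try v2 = 1.
Try v1 = 1.
From the singleton clause (v4), v4 = 1.
From the singleton clause (v5), v5 = 1.
From the singleton clause (v3), v3 = 1.
That conflicts with the unit clause (v3').
Backtrack on v1: now try v1 = 0.
From the singleton clause (v0), v0 = 1.
From the singleton clause (v3'), v3 = 0.
From the singleton clause (v4), v4 = 1.
From the singleton clause (v5'), v5 = 0.
That conflicts with the unit clause (v5).
Both values of v1 lead to a conflict.
Both values of v2 lead to a conflict.
No assignment satisfies every clause.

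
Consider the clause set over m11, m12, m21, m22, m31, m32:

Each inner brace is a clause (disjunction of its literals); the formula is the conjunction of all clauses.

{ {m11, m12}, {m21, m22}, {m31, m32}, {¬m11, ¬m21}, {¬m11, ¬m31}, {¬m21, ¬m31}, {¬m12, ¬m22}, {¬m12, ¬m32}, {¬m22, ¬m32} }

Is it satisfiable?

Case m11 = True:
From the singleton clause (¬m21), m21 = False.
From the singleton clause (m22), m22 = True.
From the singleton clause (¬m31), m31 = False.
From the singleton clause (m32), m32 = True.
Now (¬m32) is unsatisfied and unit — conflict.
So m11 must be the other value — set m11 = False.
From the singleton clause (m12), m12 = True.
From the singleton clause (¬m22), m22 = False.
From the singleton clause (m21), m21 = True.
From the singleton clause (¬m31), m31 = False.
From the singleton clause (m32), m32 = True.
Now (¬m32) is unsatisfied and unit — conflict.
Neither m11 = True nor m11 = False works.
No assignment satisfies every clause.

No, unsatisfiable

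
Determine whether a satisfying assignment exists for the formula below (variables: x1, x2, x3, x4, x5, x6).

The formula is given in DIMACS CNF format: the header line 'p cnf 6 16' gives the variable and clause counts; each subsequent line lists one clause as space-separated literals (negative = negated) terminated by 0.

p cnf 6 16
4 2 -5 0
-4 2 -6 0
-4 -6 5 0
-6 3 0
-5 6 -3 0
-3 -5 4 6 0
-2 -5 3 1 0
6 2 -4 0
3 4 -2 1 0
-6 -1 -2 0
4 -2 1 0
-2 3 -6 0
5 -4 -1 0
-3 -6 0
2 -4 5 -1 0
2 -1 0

Case x6 = False:
Case x5 = False:
Case x2 = False:
From the singleton clause (¬x4), x4 = False.
From the singleton clause (¬x1), x1 = False.
No clause remains; x3 is free.
A satisfying assignment: x1=False,  x2=False,  x3=False,  x4=False,  x5=False,  x6=False.

Yes, satisfiable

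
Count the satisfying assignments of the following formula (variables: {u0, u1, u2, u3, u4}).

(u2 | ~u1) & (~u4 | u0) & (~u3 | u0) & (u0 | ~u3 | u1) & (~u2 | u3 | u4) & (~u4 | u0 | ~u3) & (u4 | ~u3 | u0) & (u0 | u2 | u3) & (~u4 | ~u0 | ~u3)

There are 2^5 = 32 truth assignments over (u0, u1, u2, u3, u4).
Split on u3. With u3 = 1, the clauses containing u3 are satisfied and ~u3 drops from the rest; 3 of the 2^4 = 16 assignments to the other variables satisfy what remains.
With u3 = 0, by the same count on the reduced clause set, 4 assignments work.
(One model: u0=T, u1=F, u2=F, u3=F, u4=F.)
Total: 3 + 4 = 7.

7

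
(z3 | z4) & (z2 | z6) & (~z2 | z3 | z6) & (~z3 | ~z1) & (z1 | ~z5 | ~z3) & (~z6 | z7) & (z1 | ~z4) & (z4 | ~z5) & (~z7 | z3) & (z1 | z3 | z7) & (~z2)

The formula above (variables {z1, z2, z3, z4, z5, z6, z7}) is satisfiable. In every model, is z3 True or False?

True

Suppose z3 = 0.
From the singleton clause (z4), z4 = 1.
From the singleton clause (z1), z1 = 1.
From the singleton clause (~z7), z7 = 0.
From the singleton clause (~z6), z6 = 0.
From the singleton clause (z2), z2 = 1.
But (~z2) is also a unit clause — contradiction.
So every satisfying assignment has z3 = True.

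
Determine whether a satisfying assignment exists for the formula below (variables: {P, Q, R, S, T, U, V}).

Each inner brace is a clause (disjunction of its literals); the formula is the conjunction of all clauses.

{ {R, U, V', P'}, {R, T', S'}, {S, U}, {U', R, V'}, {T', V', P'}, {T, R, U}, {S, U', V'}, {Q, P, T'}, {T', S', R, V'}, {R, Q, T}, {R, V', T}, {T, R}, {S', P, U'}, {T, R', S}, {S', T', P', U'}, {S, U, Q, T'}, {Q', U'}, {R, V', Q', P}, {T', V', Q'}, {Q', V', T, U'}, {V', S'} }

Case S = 1:
From the singleton clause (V'), V = 0.
Case R = 1:
Case P = 0:
From the singleton clause (U'), U = 0.
Case Q = 1:
Every clause is now satisfied; T is unconstrained.
A satisfying assignment: P=0, Q=1, R=1, S=1, T=1, U=0, V=0.

Yes, satisfiable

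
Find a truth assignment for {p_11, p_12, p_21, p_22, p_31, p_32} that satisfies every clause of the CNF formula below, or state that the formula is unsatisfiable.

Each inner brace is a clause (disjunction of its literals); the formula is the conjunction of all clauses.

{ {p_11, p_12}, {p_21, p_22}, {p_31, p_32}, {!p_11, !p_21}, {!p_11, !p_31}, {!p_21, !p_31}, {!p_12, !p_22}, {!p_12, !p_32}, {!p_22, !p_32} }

Try p_11 = true.
From the singleton clause (!p_21), p_21 = false.
From the singleton clause (p_22), p_22 = true.
From the singleton clause (!p_31), p_31 = false.
From the singleton clause (p_32), p_32 = true.
Now (!p_32) is unsatisfied and unit — conflict.
That branch fails; take p_11 = false instead.
From the singleton clause (p_12), p_12 = true.
From the singleton clause (!p_22), p_22 = false.
From the singleton clause (p_21), p_21 = true.
From the singleton clause (!p_31), p_31 = false.
From the singleton clause (p_32), p_32 = true.
Now (!p_32) is unsatisfied and unit — conflict.
Neither p_11 = true nor p_11 = false works.

UNSATISFIABLE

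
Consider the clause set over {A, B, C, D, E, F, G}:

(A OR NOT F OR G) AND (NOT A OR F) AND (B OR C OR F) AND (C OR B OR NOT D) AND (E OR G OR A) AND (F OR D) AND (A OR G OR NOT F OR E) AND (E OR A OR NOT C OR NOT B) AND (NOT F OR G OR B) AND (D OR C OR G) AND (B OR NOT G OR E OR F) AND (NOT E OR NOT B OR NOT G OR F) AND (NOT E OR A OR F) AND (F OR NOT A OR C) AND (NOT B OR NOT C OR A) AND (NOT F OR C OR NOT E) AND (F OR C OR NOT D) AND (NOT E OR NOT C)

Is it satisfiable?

Try A = false.
Try F = true.
The clause (G) is unit, so G = true.
Try B = true.
The clause (NOT C) is unit, so C = false.
The clause (NOT E) is unit, so E = false.
Every clause is now satisfied; D is unconstrained.
A satisfying assignment: A: false,  B: true,  C: false,  D: true,  E: false,  F: true,  G: true.

Yes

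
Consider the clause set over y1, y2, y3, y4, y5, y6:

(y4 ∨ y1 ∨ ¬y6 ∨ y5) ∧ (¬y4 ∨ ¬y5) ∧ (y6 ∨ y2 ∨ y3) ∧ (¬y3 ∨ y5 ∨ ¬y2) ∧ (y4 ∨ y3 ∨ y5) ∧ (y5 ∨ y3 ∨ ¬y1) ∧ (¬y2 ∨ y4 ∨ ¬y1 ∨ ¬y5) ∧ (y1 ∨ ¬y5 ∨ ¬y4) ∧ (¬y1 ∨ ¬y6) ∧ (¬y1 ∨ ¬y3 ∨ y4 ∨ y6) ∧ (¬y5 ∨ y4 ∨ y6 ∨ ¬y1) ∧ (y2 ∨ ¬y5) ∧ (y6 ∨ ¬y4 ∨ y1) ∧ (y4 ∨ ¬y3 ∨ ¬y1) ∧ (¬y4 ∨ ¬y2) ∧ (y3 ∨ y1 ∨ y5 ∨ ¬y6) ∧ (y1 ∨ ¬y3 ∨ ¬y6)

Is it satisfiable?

Branch on y4: set y4 = True.
Unit clause (¬y5) forces y5 = False.
Unit clause (¬y2) forces y2 = False.
Branch on y6: set y6 = False.
Unit clause (y3) forces y3 = True.
Unit clause (y1) forces y1 = True.
This assignment satisfies each clause.
A satisfying assignment: y1: True, y2: False, y3: True, y4: True, y5: False, y6: False.

Yes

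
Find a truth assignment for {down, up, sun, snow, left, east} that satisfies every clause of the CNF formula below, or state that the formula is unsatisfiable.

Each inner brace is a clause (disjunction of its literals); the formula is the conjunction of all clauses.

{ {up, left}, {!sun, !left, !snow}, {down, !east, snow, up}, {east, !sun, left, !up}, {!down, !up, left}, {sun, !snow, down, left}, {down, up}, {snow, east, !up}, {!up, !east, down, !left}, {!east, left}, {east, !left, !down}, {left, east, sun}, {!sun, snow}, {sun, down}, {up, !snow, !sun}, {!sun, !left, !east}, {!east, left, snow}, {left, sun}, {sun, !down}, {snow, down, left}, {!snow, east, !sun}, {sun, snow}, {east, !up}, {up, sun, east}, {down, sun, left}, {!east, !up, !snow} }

UNSATISFIABLE

Branch on up: set up = true.
From the singleton clause (east), east = true.
From the singleton clause (left), left = true.
From the singleton clause (down), down = true.
From the singleton clause (!sun), sun = false.
Now (sun) is unsatisfied and unit — conflict.
That branch fails; take up = false instead.
From the singleton clause (left), left = true.
From the singleton clause (down), down = true.
From the singleton clause (east), east = true.
From the singleton clause (!sun), sun = false.
Now (sun) is unsatisfied and unit — conflict.
Both values of up lead to a conflict.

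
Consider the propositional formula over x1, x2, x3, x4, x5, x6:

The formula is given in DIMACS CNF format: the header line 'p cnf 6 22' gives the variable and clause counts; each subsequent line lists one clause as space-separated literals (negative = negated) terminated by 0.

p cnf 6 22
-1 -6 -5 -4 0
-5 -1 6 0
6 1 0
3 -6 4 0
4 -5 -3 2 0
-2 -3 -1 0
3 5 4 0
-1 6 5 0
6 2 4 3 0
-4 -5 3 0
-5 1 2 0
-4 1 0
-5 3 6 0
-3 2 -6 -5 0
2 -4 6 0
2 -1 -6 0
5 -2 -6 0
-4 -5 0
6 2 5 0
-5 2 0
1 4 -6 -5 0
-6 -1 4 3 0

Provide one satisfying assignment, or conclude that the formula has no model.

x1: False; x2: False; x3: True; x4: False; x5: False; x6: True

Case x6 = True:
Case x3 = True:
Case x2 = False:
The clause (¬x5) is unit, so x5 = False.
The clause (¬x1) is unit, so x1 = False.
The clause (¬x4) is unit, so x4 = False.
All clauses are satisfied.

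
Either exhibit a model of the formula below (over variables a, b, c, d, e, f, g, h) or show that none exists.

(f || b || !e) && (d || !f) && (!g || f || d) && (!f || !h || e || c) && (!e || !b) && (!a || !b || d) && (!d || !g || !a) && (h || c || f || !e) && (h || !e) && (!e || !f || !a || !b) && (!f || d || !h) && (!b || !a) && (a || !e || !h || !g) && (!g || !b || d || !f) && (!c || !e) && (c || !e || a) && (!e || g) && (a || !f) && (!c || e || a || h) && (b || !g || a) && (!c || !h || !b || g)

Try d = true.
Try e = false.
Try g = false.
Try b = false.
Try a = true.
Try f = false.
No clause remains; c, h are free.

a=true; b=false; c=false; d=true; e=false; f=false; g=false; h=true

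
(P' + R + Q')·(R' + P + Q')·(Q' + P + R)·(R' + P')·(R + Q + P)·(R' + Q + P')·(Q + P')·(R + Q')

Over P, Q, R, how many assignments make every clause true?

1

There are 2^3 = 8 truth assignments over (P, Q, R).
Check each against the 8 clauses (columns in the order P, Q, R):
  F F F  ✗ fails (R + Q + P)
  F F T  ✓ satisfies all
  F T F  ✗ fails (Q' + P + R)
  F T T  ✗ fails (R' + P + Q')
  T F F  ✗ fails (Q + P')
  T F T  ✗ fails (R' + P')
  T T F  ✗ fails (P' + R + Q')
  T T T  ✗ fails (R' + P')
1 of the 8 rows is a model.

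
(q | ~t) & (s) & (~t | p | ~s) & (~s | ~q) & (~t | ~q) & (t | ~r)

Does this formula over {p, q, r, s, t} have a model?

Yes, satisfiable

From the singleton clause (s), s = 1.
From the singleton clause (~q), q = 0.
From the singleton clause (~t), t = 0.
From the singleton clause (~r), r = 0.
No clause remains; p is free.
A satisfying assignment: p ↦ 0, q ↦ 0, r ↦ 0, s ↦ 1, t ↦ 0.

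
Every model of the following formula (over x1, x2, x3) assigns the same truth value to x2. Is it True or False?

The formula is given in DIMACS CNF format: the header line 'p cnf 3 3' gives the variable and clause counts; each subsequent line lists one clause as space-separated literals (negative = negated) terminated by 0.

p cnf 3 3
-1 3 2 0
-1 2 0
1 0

True

Suppose x2 = False.
The clause (¬x1) is unit, so x1 = False.
That conflicts with the unit clause (x1).
So every satisfying assignment has x2 = True.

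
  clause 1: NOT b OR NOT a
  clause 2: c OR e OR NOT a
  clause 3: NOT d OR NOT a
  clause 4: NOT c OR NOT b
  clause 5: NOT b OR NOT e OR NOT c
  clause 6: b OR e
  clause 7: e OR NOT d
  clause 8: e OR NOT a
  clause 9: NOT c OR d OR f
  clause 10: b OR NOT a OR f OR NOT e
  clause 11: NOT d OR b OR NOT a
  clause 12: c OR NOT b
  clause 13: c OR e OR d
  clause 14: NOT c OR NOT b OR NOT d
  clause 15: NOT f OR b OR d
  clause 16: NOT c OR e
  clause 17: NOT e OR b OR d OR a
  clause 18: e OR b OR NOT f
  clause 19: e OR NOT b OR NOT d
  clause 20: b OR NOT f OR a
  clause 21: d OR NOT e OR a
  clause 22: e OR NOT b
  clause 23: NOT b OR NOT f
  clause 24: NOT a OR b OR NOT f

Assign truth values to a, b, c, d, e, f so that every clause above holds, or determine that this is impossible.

Case b = false:
(e) alone gives e = true.
Case d = true:
(NOT a) alone gives a = false.
(NOT f) alone gives f = false.
All clauses hold; c can take either value.

a=false; b=false; c=false; d=true; e=true; f=false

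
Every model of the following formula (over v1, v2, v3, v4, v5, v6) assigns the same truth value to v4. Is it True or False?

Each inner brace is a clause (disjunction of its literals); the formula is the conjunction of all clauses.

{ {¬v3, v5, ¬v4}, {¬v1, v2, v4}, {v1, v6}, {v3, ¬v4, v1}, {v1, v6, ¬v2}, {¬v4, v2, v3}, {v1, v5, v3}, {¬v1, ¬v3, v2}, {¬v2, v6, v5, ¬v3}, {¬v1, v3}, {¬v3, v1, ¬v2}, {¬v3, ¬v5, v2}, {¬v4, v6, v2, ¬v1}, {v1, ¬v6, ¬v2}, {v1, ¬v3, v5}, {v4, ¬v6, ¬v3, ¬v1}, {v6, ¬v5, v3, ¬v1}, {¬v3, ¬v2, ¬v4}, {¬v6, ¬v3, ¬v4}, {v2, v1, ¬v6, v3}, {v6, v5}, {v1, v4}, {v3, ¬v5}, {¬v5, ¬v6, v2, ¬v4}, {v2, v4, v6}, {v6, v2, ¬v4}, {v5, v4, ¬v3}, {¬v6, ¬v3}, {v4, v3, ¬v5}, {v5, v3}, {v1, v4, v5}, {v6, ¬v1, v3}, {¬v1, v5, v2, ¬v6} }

False

Suppose v4 = True.
Branch on v3: set v3 = False.
(v1) alone gives v1 = True.
That conflicts with the unit clause (¬v1).
Undo v3 and try v3 = True.
(v5) alone gives v5 = True.
(v2) alone gives v2 = True.
That conflicts with the unit clause (¬v2).
Both values of v3 lead to a conflict.
So every satisfying assignment has v4 = False.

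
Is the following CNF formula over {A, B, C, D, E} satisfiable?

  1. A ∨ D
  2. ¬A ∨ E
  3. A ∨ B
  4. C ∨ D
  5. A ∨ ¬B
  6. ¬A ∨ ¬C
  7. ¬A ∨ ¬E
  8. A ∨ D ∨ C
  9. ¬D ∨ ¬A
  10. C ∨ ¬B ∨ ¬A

Try A = True.
From the singleton clause (E), E = True.
That conflicts with the unit clause (¬E).
Backtrack on A: now try A = False.
From the singleton clause (D), D = True.
From the singleton clause (B), B = True.
That conflicts with the unit clause (¬B).
Either choice for A ends in contradiction.
No assignment satisfies every clause.

No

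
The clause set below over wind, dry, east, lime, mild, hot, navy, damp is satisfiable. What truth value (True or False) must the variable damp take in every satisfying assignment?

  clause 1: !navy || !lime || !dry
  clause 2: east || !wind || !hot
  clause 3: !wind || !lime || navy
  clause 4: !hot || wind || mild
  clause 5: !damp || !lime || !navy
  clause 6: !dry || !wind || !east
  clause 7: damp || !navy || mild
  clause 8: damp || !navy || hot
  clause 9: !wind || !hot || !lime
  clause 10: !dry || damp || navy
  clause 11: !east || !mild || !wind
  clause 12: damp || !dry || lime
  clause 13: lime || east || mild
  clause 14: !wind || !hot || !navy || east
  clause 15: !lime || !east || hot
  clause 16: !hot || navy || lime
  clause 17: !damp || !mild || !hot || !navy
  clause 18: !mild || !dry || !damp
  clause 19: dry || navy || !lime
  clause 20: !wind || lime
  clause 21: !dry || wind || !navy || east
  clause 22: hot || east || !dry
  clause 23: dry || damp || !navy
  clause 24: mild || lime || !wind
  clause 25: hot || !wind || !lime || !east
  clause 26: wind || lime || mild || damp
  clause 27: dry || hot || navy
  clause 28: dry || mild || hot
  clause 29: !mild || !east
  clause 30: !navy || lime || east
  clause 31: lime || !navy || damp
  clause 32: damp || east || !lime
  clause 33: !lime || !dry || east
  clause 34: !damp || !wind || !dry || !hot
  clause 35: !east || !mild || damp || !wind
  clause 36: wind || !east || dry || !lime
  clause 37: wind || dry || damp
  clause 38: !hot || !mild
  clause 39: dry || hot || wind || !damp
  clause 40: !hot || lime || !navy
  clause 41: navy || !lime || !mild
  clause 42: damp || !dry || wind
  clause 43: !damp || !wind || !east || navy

Suppose damp = false.
Try navy = false.
The clause (!dry) is unit, so dry = false.
The clause (!lime) is unit, so lime = false.
The clause (!hot) is unit, so hot = false.
That conflicts with the unit clause (hot).
Undo navy and try navy = true.
The clause (mild) is unit, so mild = true.
The clause (hot) is unit, so hot = true.
That conflicts with the unit clause (!hot).
Either choice for navy ends in contradiction.
So every satisfying assignment has damp = True.

True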